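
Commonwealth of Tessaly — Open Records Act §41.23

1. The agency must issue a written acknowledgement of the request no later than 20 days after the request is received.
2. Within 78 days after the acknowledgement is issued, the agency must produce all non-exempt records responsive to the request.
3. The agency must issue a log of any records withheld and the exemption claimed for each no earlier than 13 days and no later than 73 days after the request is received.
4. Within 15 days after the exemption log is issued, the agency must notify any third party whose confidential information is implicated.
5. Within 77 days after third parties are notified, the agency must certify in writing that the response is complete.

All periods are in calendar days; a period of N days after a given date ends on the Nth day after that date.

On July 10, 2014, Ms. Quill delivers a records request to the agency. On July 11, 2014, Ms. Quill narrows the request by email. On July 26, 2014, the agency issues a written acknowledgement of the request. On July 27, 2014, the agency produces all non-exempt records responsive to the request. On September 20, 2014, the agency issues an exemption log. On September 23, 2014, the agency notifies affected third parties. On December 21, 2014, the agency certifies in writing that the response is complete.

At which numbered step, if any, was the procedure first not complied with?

Step 5

Step 1 — counting 20 days from July 10, 2014 (when the request is received) gives a deadline of July 30, 2014; July 26, 2014 is within that limit.
Step 2 — counting 78 days from July 26, 2014 (when the acknowledgement is issued) gives a deadline of October 12, 2014; July 27, 2014 is within that limit.
Step 3 — 13 and 73 days from July 10, 2014 (when the request is received) are July 23, 2014 and September 21, 2014 respectively; September 20, 2014 falls inside that range.
Step 4 — counting 15 days from September 20, 2014 (when the exemption log is issued) gives a deadline of October 5, 2014; completed September 23, 2014, before the deadline.
Step 5 — counting 77 days from September 23, 2014 (when third parties are notified) gives a deadline of December 9, 2014; not done until December 21, 2014, 12 days after the deadline.
That is the first point of non-compliance.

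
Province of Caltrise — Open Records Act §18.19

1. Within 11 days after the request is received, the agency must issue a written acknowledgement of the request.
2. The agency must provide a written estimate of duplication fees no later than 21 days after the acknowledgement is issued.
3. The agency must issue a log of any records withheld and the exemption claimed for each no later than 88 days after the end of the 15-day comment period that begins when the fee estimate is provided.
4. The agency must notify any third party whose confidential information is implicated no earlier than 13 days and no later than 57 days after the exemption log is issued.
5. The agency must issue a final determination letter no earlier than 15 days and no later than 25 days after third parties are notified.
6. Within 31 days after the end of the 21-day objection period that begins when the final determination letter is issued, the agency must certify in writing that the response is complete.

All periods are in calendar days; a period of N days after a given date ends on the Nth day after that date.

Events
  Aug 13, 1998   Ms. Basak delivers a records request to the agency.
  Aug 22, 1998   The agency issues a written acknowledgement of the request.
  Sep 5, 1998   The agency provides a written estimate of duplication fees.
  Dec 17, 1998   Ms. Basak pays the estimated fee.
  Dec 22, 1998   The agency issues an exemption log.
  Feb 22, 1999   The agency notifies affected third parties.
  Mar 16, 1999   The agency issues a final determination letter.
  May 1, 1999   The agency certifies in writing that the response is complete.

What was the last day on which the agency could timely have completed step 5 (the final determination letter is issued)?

Mar 19, 1999

Step 5 runs from Feb 22, 1999, when third parties are notified. The window is 15–25 days after Feb 22, 1999; it closes on Mar 19, 1999.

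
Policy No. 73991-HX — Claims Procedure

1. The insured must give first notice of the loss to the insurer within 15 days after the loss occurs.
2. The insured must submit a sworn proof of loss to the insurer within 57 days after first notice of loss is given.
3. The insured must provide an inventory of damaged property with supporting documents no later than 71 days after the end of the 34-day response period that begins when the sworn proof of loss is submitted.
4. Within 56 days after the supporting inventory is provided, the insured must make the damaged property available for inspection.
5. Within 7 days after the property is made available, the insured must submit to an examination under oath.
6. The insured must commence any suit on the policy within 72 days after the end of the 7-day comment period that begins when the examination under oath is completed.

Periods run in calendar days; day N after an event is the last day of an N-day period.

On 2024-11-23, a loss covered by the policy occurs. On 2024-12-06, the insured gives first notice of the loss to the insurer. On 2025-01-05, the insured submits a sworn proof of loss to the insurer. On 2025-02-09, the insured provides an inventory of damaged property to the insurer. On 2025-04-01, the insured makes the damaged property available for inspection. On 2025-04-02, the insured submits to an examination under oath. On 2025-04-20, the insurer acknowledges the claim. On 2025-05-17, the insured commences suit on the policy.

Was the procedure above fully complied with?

(1) due by 2024-11-23 + 15 days = 2024-12-08; completed 2024-12-06, before the deadline.
(2) due by 2024-12-06 + 57 days = 2025-02-01; completed 2025-01-05, before the deadline.
(3) due by 2025-02-08 + 71 days = 2025-04-20; 2025-02-09 is within that limit.
(4) due by 2025-02-09 + 56 days = 2025-04-06; completed 2025-04-01, before the deadline.
(5) due by 2025-04-01 + 7 days = 2025-04-08; done 2025-04-02 — timely.
(6) due by 2025-04-09 + 72 days = 2025-06-20; completed 2025-05-17, before the deadline.

Yes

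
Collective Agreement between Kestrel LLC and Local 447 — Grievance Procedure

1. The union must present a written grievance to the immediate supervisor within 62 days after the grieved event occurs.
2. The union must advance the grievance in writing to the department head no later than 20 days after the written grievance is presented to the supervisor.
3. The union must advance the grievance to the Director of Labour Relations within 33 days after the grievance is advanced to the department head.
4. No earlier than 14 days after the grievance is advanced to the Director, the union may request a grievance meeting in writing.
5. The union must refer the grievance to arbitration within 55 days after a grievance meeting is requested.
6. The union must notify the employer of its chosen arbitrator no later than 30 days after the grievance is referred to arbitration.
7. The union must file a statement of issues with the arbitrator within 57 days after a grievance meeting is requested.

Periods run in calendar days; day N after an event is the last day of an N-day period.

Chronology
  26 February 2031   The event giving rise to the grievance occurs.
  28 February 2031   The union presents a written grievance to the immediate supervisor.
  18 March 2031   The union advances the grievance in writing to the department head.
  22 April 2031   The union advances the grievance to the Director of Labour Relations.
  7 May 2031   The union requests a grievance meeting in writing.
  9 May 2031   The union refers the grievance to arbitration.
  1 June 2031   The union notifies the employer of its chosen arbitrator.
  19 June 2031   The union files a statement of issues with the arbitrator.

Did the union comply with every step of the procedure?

Step 1: 62 days after 26 February 2031 (when the grieved event occurs) is 29 April 2031; done 28 February 2031 — timely.
Step 2: 20 days after 28 February 2031 (when the written grievance is presented to the supervisor) is 20 March 2031; 18 March 2031 is within that limit.
Step 3: 33 days after 18 March 2031 (when the grievance is advanced to the department head) is 20 April 2031; done 22 April 2031 — 2 days late.
That is the first point of non-compliance.

No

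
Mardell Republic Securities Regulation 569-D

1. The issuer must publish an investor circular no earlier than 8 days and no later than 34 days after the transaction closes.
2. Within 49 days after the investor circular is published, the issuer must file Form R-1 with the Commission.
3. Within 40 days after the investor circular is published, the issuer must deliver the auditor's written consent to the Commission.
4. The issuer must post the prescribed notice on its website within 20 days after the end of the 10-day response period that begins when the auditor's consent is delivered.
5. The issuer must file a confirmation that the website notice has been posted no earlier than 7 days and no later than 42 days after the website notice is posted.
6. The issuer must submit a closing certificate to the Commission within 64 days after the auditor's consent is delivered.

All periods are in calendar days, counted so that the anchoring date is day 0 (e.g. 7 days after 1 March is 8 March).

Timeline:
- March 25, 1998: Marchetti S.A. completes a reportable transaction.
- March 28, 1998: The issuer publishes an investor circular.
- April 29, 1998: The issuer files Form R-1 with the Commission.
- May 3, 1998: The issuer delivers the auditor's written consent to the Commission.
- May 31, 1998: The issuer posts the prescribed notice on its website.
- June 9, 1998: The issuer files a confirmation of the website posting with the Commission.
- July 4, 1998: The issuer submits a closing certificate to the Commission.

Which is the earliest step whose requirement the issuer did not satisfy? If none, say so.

Step 1

(1) the permitted window runs from March 25, 1998 + 8 = April 2, 1998 to March 25, 1998 + 34 = April 28, 1998; done March 28, 1998 — 5 days before the window opened.
No need to go further; step 1 was not satisfied.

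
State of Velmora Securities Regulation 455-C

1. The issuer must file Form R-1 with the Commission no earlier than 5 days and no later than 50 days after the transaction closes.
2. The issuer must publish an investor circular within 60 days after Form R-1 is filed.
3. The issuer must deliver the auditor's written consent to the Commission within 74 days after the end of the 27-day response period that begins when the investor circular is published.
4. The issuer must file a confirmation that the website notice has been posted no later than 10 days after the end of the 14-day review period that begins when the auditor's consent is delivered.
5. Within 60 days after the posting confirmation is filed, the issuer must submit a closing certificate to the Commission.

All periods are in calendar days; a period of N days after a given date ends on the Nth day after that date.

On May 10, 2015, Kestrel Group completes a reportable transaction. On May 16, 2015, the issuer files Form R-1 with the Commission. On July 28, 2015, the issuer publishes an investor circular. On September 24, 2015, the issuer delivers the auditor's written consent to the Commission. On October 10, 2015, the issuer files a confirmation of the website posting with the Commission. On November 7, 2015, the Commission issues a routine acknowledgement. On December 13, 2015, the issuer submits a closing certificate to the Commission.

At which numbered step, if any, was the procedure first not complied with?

Step 2

Step 1: the window is 5–50 days after May 10, 2015 (when the transaction closes), so May 15, 2015 through June 29, 2015; done May 16, 2015, which is between those dates.
Step 2: 60 days after May 16, 2015 (when Form R-1 is filed) is July 15, 2015; not done until July 28, 2015, 13 days after the deadline.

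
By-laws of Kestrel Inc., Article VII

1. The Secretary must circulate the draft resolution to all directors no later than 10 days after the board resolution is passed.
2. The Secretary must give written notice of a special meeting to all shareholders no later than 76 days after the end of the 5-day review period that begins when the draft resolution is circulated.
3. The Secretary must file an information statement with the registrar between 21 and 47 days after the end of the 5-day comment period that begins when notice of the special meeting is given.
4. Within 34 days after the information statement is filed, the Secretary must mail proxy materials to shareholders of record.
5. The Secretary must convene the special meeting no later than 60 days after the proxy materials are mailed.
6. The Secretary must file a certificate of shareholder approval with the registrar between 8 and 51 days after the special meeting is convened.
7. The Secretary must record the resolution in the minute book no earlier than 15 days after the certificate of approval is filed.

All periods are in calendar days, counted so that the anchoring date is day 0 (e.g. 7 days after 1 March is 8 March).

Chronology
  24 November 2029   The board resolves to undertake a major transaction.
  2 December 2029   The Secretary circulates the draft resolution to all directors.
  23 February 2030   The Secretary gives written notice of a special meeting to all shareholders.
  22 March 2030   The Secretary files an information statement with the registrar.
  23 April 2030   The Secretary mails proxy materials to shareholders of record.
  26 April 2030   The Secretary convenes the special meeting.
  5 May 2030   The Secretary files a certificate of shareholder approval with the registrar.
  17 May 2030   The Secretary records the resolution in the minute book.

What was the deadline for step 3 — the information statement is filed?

16 April 2030

Notice of the special meeting is given on 23 February 2030; the 5-day comment period therefore ends 28 February 2030, and step 3 runs from that date. The window is 21–47 days after 28 February 2030; it closes on 16 April 2030.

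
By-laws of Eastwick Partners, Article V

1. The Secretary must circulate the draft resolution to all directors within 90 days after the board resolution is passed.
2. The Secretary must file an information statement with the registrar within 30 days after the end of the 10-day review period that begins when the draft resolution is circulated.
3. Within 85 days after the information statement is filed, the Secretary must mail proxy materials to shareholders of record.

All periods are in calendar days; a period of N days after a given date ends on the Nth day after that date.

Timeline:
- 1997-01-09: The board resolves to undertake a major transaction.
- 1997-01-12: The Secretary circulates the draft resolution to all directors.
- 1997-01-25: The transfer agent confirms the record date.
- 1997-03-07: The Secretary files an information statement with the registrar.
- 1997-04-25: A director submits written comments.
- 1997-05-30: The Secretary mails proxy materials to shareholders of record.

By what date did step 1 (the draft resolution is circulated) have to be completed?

1997-04-09

Step 1 runs from 1997-01-09, when the board resolution is passed. 90 days after 1997-01-09 is 1997-04-09.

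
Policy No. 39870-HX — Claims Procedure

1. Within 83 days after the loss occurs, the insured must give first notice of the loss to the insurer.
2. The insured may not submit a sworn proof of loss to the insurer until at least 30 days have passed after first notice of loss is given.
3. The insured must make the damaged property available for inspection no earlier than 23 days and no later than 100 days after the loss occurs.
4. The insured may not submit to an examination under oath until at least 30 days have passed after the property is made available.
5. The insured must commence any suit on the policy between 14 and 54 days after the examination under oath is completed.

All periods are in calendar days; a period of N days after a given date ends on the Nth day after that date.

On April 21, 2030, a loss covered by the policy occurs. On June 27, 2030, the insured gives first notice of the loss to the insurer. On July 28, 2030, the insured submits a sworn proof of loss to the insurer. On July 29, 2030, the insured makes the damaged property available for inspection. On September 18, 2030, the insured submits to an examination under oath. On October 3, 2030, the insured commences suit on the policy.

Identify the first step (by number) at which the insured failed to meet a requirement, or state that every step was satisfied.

None — every step was satisfied

(1) due by April 21, 2030 + 83 days = July 13, 2030; completed June 27, 2030, before the deadline.
(2) permitted from June 27, 2030 + 30 days = July 27, 2030 onward; July 28, 2030 is on or after that date.
(3) the permitted window runs from April 21, 2030 + 23 = May 14, 2030 to April 21, 2030 + 100 = July 30, 2030; done July 29, 2030 — within the window.
(4) permitted from July 29, 2030 + 30 days = August 28, 2030 onward; done September 18, 2030 — permitted.
(5) the permitted window runs from September 18, 2030 + 14 = October 2, 2030 to September 18, 2030 + 54 = November 11, 2030; October 3, 2030 falls inside that range.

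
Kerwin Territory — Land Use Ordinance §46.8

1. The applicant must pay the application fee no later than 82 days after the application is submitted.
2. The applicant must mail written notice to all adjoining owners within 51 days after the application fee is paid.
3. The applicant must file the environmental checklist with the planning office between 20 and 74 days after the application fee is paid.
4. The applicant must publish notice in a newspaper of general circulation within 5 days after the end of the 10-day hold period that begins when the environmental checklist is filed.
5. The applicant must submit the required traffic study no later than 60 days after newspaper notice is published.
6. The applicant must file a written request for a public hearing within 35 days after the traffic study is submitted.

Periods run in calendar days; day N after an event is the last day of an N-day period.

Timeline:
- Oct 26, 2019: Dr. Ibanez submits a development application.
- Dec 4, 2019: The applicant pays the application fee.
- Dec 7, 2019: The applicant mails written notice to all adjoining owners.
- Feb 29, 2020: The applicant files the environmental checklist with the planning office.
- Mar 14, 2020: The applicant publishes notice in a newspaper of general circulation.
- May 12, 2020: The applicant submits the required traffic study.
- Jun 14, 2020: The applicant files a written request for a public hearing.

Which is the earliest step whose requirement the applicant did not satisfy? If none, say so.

Step 3

Step 1: 82 days after Oct 26, 2019 (when the application is submitted) is Jan 16, 2020; done Dec 4, 2019 — timely.
Step 2: 51 days after Dec 4, 2019 (when the application fee is paid) is Jan 24, 2020; done Dec 7, 2019 — timely.
Step 3: the window is 20–74 days after Dec 4, 2019 (when the application fee is paid), so Dec 24, 2019 through Feb 16, 2020; done Feb 29, 2020 — 13 days after the window closed.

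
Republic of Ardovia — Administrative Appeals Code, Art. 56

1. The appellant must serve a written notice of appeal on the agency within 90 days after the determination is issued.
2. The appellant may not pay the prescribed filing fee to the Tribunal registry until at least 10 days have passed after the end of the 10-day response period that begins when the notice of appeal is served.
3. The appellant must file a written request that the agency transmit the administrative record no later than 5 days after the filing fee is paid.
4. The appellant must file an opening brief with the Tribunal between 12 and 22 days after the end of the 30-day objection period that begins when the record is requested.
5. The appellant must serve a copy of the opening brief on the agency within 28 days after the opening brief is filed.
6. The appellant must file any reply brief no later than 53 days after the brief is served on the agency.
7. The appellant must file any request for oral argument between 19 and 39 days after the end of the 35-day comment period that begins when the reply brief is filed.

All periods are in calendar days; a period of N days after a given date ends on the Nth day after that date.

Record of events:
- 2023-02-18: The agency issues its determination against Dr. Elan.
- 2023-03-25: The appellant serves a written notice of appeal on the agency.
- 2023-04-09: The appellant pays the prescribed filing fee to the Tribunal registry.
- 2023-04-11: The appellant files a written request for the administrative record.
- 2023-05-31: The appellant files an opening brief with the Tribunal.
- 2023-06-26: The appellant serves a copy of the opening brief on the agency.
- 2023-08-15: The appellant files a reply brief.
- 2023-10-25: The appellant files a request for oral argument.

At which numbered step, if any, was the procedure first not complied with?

(1) due by 2023-02-18 + 90 days = 2023-05-19; completed 2023-03-25, before the deadline.
(2) permitted from 2023-04-04 + 10 days = 2023-04-14 onward; done 2023-04-09 — 5 days too early.
Later steps need not be reached.

Step 2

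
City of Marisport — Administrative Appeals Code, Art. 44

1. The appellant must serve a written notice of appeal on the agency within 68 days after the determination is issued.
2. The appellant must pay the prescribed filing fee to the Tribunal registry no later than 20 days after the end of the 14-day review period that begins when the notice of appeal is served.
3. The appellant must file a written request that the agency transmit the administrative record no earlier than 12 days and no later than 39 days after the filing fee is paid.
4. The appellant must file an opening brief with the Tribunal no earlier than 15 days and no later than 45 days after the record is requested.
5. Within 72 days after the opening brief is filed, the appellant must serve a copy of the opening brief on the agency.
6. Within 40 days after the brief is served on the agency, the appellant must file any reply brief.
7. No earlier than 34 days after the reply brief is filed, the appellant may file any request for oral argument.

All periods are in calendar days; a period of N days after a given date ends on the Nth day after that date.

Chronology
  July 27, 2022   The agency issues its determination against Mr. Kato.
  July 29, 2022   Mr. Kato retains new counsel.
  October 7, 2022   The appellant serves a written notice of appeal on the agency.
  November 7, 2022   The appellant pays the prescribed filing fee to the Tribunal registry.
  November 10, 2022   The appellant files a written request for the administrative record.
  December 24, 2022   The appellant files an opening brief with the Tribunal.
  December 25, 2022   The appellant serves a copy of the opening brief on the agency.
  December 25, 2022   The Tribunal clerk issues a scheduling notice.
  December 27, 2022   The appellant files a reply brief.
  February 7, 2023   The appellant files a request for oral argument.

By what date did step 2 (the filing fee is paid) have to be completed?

The notice of appeal is served on October 7, 2022; the 14-day review period therefore ends October 21, 2022, and step 2 runs from that date. 20 days after October 21, 2022 is November 10, 2022.

November 10, 2022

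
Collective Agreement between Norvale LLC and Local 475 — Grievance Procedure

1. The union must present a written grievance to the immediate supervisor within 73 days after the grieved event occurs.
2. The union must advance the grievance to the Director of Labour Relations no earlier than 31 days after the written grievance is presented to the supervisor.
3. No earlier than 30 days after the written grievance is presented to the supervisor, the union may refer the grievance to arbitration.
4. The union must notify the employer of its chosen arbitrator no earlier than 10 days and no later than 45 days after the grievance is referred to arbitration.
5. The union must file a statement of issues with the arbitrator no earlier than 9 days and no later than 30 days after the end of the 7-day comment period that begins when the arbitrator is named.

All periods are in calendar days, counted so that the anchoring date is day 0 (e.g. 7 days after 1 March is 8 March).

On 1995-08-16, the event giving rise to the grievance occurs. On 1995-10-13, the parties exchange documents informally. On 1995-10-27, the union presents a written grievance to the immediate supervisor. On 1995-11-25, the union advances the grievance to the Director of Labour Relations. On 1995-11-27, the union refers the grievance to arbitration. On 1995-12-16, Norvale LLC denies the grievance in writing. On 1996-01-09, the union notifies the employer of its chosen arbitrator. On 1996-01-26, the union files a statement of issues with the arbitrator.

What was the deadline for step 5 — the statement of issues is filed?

The arbitrator is named on 1996-01-09; the 7-day comment period therefore ends 1996-01-16, and step 5 runs from that date. The window is 9–30 days after 1996-01-16; it closes on 1996-02-15.

1996-02-15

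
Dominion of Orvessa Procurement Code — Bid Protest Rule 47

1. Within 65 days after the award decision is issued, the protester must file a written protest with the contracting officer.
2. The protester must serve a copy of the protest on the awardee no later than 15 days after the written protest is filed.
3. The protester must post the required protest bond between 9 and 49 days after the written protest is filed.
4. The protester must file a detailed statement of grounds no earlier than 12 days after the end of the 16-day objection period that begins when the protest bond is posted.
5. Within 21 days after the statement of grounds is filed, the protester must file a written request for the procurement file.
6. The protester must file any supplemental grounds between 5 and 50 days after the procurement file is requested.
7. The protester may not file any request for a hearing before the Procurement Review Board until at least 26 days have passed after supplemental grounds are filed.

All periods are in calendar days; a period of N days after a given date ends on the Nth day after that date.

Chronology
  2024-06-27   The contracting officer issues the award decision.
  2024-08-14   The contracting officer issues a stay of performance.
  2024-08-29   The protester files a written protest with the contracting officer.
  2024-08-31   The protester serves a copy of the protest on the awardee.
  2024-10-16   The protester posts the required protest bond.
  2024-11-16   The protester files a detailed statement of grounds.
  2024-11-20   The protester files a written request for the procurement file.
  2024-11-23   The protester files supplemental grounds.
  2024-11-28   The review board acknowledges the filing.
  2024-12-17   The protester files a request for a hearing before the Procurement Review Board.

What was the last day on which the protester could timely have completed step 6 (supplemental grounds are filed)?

Step 6 runs from 2024-11-20, when the procurement file is requested. The window is 5–50 days after 2024-11-20; it closes on 2025-01-09.

2025-01-09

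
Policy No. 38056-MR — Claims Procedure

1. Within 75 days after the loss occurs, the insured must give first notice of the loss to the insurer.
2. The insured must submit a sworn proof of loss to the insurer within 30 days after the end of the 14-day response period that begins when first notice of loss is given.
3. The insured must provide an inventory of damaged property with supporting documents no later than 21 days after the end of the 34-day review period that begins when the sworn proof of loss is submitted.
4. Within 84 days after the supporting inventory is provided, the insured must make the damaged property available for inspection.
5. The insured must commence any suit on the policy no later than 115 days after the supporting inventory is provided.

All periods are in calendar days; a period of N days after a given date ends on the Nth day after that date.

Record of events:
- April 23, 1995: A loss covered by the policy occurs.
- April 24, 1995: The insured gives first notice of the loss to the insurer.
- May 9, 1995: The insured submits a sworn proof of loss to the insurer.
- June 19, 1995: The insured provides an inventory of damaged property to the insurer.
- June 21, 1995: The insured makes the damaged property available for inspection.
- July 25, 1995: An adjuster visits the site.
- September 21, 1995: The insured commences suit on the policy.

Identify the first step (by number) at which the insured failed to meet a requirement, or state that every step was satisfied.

None — every step was satisfied

Step 1: 75 days after April 23, 1995 (when the loss occurs) is July 7, 1995; done April 24, 1995 — timely.
Step 2: 30 days after May 8, 1995 (end of the 14-day response period, which began when first notice of loss is given on April 24, 1995) is June 7, 1995; May 9, 1995 is within that limit.
Step 3: 21 days after June 12, 1995 (end of the 34-day review period, which began when the sworn proof of loss is submitted on May 9, 1995) is July 3, 1995; June 19, 1995 is within that limit.
Step 4: 84 days after June 19, 1995 (when the supporting inventory is provided) is September 11, 1995; done June 21, 1995 — timely.
Step 5: 115 days after June 19, 1995 (when the supporting inventory is provided) is October 12, 1995; September 21, 1995 is within that limit.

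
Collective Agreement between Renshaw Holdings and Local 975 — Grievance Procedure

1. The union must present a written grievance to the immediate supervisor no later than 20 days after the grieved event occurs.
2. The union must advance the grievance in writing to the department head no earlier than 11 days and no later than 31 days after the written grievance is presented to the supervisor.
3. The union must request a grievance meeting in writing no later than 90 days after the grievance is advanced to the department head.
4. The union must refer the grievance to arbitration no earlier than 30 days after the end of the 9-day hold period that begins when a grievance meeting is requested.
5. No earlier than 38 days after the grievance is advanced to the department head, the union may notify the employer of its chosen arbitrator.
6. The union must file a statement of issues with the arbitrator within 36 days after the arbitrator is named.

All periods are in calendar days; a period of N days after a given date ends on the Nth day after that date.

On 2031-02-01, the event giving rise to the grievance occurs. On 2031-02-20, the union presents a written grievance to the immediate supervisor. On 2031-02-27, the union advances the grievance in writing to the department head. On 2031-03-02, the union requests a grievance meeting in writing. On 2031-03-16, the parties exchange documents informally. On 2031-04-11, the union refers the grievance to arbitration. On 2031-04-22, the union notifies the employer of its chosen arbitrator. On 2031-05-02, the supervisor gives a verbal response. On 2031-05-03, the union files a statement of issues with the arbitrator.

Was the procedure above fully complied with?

No

Step 1 — counting 20 days from 2031-02-01 (when the grieved event occurs) gives a deadline of 2031-02-21; done 2031-02-20 — timely.
Step 2 — 11 and 31 days from 2031-02-20 (when the written grievance is presented to the supervisor) are 2031-03-03 and 2031-03-23 respectively; done 2031-02-27 — 4 days before the window opened.
The procedure was therefore not followed at step 2.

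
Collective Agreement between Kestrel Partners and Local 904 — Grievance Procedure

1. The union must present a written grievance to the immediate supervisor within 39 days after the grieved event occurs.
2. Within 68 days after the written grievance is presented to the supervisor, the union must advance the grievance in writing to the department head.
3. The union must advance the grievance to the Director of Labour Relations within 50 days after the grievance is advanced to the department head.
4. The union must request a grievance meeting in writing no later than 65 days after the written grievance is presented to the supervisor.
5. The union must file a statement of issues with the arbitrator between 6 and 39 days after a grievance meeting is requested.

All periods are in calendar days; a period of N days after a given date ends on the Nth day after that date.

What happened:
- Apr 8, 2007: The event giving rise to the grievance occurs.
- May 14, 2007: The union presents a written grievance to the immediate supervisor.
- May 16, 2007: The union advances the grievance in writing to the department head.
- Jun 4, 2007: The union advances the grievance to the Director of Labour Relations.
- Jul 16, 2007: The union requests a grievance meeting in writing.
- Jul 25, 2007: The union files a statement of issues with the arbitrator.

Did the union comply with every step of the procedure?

Step 1: 39 days after Apr 8, 2007 (when the grieved event occurs) is May 17, 2007; done May 14, 2007 — timely.
Step 2: 68 days after May 14, 2007 (when the written grievance is presented to the supervisor) is Jul 21, 2007; May 16, 2007 is within that limit.
Step 3: 50 days after May 16, 2007 (when the grievance is advanced to the department head) is Jul 5, 2007; Jun 4, 2007 is within that limit.
Step 4: 65 days after May 14, 2007 (when the written grievance is presented to the supervisor) is Jul 18, 2007; completed Jul 16, 2007, before the deadline.
Step 5: the window is 6–39 days after Jul 16, 2007 (when a grievance meeting is requested), so Jul 22, 2007 through Aug 24, 2007; Jul 25, 2007 falls inside that range.

Yes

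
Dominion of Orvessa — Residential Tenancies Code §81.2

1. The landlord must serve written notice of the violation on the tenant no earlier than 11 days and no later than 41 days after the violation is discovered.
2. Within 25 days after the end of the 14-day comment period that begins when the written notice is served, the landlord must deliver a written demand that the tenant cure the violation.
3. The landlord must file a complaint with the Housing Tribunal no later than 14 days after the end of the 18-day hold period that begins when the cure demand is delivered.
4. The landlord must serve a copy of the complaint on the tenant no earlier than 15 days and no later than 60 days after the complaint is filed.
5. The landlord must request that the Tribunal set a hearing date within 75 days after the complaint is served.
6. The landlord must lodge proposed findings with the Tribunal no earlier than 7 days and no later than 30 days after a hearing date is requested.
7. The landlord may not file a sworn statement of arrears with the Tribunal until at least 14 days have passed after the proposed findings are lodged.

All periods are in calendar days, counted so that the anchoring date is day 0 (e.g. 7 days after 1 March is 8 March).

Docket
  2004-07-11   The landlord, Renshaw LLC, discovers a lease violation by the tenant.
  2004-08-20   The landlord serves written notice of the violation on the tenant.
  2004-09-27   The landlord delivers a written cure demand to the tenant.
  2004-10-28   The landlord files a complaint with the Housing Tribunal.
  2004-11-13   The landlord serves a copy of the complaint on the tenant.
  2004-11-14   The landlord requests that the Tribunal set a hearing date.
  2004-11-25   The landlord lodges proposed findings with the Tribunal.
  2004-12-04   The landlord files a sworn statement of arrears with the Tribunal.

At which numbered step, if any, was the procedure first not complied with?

Step 7

(1) the permitted window runs from 2004-07-11 + 11 = 2004-07-22 to 2004-07-11 + 41 = 2004-08-21; done 2004-08-20 — within the window.
(2) due by 2004-09-03 + 25 days = 2004-09-28; completed 2004-09-27, before the deadline.
(3) due by 2004-10-15 + 14 days = 2004-10-29; completed 2004-10-28, before the deadline.
(4) the permitted window runs from 2004-10-28 + 15 = 2004-11-12 to 2004-10-28 + 60 = 2004-12-27; done 2004-11-13, which is between those dates.
(5) due by 2004-11-13 + 75 days = 2005-01-27; done 2004-11-14 — timely.
(6) the permitted window runs from 2004-11-14 + 7 = 2004-11-21 to 2004-11-14 + 30 = 2004-12-14; done 2004-11-25 — within the window.
(7) permitted from 2004-11-25 + 14 days = 2004-12-09 onward; acted on 2004-12-04, 5 days prematurely.
That is the first point of non-compliance.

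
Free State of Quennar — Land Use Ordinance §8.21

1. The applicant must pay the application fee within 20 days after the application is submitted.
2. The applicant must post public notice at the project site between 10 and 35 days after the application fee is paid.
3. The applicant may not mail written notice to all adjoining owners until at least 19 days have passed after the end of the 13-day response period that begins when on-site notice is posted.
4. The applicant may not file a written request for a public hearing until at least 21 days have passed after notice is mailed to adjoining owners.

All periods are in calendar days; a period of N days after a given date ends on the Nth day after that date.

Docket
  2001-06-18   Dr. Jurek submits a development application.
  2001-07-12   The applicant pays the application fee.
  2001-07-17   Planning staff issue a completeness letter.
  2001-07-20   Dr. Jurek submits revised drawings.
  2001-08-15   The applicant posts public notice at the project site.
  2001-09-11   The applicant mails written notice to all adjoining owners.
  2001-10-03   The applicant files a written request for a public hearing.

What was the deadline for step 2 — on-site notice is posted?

2001-08-16

Step 2 runs from 2001-07-12, when the application fee is paid. The window is 10–35 days after 2001-07-12; it closes on 2001-08-16.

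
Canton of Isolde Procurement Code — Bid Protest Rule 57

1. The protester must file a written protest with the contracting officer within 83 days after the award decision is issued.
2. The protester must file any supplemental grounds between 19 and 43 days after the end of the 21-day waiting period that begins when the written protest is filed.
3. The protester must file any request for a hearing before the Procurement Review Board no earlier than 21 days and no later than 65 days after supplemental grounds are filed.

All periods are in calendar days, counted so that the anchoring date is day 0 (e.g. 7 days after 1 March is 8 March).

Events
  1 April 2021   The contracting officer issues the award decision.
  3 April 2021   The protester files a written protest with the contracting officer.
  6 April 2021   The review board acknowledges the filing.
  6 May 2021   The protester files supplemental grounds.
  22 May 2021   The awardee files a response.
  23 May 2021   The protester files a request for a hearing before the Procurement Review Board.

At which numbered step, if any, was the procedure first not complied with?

Step 1: 83 days after 1 April 2021 (when the award decision is issued) is 23 June 2021; 3 April 2021 is within that limit.
Step 2: the window is 19–43 days after 24 April 2021 (end of the 21-day waiting period, which began when the written protest is filed on 3 April 2021), so 13 May 2021 through 6 June 2021; 6 May 2021 is 7 days too early.

Step 2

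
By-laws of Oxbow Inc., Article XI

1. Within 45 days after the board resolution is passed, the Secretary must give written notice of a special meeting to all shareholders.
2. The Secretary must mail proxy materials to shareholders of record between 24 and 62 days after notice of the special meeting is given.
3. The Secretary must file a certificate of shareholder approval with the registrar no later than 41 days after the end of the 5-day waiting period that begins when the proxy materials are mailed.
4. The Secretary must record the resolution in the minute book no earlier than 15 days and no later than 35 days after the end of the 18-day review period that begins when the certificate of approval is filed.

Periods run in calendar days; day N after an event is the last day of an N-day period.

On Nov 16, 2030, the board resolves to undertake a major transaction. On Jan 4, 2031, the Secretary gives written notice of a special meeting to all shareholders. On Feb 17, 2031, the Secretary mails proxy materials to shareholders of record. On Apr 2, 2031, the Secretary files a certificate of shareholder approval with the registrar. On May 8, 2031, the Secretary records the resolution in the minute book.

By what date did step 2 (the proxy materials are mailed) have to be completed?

Step 2 runs from Jan 4, 2031, when notice of the special meeting is given. The window is 24–62 days after Jan 4, 2031; it closes on Mar 7, 2031.

Mar 7, 2031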